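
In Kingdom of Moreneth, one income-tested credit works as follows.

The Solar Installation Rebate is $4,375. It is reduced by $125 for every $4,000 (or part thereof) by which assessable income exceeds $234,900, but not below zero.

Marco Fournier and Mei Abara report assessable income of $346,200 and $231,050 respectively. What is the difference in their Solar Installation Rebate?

$3,500

Marco ($346,200): Solar Installation Rebate: income exceeds $234,900 by $111,300, which is 28 full-or-partial $4,000 increments; reduction = 28 × $125 = $3,500, leaving $875.
Mei ($231,050): Solar Installation Rebate: $231,050 is at or below the $234,900 threshold, so the full $4,375 applies.
Difference: |$875 − $4,375| = $3,500.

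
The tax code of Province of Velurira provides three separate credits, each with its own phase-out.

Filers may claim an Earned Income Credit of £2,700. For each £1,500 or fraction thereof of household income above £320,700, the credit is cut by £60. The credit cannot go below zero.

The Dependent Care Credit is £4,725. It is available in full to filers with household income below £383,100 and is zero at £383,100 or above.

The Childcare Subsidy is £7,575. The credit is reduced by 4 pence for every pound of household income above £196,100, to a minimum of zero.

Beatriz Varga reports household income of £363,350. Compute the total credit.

Earned Income Credit: income exceeds £320,700 by £42,650, which is 29 full-or-partial £1,500 increments; reduction = 29 × £60 = £1,740, leaving £960.
Dependent Care Credit: £363,350 is below the £383,100 cutoff, so the full £4,725 applies.
Childcare Subsidy: 4% of the £167,250 excess over £196,100 is £6,690; credit = £7,575 − £6,690 = £885.
Total: £960 + £4,725 + £885 = £6,570.

£6,570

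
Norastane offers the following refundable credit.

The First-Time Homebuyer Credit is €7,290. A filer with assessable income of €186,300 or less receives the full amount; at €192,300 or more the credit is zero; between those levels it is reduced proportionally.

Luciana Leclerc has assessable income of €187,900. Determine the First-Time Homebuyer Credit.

€5,346

First-Time Homebuyer Credit: €187,900 is €1,600 into a €6,000 phase-out range, leaving 4,400/6,000 of the credit: €7,290 × 4,400/6,000 = €5,346.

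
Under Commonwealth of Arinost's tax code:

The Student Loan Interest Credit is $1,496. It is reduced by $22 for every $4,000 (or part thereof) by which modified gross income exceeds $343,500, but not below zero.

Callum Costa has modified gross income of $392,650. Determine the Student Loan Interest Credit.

Student Loan Interest Credit: income exceeds $343,500 by $49,150, which is 13 full-or-partial $4,000 increments; reduction = 13 × $22 = $286, leaving $1,210.

$1,210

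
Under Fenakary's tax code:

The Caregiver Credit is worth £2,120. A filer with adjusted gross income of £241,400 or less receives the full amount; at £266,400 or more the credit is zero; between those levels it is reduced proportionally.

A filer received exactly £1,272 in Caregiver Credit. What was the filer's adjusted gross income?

£1,272 is 1,272/2,120 of the full £2,120, so 848/2,120 of the £25,000 range has been used: income = £241,400 + £25,000 × 848/2,120 = £251,400.

£251,400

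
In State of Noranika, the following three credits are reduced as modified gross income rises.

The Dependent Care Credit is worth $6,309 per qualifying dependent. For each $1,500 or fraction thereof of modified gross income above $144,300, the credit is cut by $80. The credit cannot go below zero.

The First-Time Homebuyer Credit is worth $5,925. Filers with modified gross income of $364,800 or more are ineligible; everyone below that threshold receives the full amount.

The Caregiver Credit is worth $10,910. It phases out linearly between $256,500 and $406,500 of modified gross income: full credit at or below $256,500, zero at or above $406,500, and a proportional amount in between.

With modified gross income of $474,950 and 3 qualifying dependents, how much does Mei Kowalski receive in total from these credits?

Dependent Care Credit: base = 3 × $6,309 = $18,927. income exceeds $144,300 by $330,650, which is 221 full-or-partial $1,500 increments; reduction = 221 × $80 = $17,680, leaving $1,247.
First-Time Homebuyer Credit: $474,950 meets or exceeds the $364,800 cutoff, so the credit is $0.
Caregiver Credit: $474,950 is at or above $406,500, so the credit is $0.
Total: $1,247 + $0 + $0 = $1,247.

$1,247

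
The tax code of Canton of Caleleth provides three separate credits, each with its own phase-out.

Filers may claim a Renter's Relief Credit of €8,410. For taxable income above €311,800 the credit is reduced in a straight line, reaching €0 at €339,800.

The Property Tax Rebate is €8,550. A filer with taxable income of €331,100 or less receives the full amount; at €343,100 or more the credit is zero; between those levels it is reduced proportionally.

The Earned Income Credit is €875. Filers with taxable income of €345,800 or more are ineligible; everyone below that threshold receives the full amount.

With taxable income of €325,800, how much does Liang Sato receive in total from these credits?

Renter's Relief Credit: €325,800 is €14,000 into a €28,000 phase-out range, leaving 14,000/28,000 of the credit: €8,410 × 14,000/28,000 = €4,205.
Property Tax Rebate: €325,800 is at or below the €331,100 threshold, so the full €8,550 applies.
Earned Income Credit: €325,800 is below the €345,800 cutoff, so the full €875 applies.
Total: €4,205 + €8,550 + €875 = €13,630.

€13,630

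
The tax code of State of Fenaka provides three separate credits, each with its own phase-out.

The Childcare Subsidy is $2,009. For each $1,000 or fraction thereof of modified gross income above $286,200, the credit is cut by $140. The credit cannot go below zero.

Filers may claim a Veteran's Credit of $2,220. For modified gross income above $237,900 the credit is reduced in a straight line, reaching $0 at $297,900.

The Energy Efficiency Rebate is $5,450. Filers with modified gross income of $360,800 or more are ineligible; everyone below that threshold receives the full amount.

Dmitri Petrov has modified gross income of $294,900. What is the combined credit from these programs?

$6,310

Childcare Subsidy: income exceeds $286,200 by $8,700, which is 9 full-or-partial $1,000 increments; reduction = 9 × $140 = $1,260, leaving $749.
Veteran's Credit: $294,900 is $57,000 into a $60,000 phase-out range, leaving 3,000/60,000 of the credit: $2,220 × 3,000/60,000 = $111.
Energy Efficiency Rebate: $294,900 is below the $360,800 cutoff, so the full $5,450 applies.
Total: $749 + $111 + $5,450 = $6,310.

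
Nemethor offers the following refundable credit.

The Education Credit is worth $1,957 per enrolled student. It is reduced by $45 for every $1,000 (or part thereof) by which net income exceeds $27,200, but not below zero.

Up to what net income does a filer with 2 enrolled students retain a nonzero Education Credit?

Full credit = 2 × $1,957 = $3,914.
After 86 increments the reduction is 86 × $45 = $3,870, leaving $44; one more increment wipes it out. Increment 86 ends at excess 86 × $1,000 = $86,000, so the highest qualifying income is $27,200 + $86,000 = $113,200.

$113,200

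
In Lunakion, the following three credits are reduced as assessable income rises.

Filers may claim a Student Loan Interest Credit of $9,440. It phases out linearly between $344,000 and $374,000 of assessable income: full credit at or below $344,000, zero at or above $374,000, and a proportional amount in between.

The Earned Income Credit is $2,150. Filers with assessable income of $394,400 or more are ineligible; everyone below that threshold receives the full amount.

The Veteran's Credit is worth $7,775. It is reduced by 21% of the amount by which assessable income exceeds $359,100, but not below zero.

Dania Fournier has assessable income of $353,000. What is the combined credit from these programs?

Student Loan Interest Credit: $353,000 is $9,000 into a $30,000 phase-out range, leaving 21,000/30,000 of the credit: $9,440 × 21,000/30,000 = $6,608.
Earned Income Credit: $353,000 is below the $394,400 cutoff, so the full $2,150 applies.
Veteran's Credit: $353,000 is at or below the $359,100 threshold, so the full $7,775 applies.
Total: $6,608 + $2,150 + $7,775 = $16,533.

$16,533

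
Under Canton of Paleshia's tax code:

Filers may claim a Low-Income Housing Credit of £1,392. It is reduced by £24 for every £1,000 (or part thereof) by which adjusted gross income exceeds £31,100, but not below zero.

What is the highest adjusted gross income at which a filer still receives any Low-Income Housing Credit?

After 57 increments the reduction is 57 × £24 = £1,368, leaving £24; one more increment wipes it out. Increment 57 ends at excess 57 × £1,000 = £57,000, so the highest qualifying income is £31,100 + £57,000 = £88,100.

£88,100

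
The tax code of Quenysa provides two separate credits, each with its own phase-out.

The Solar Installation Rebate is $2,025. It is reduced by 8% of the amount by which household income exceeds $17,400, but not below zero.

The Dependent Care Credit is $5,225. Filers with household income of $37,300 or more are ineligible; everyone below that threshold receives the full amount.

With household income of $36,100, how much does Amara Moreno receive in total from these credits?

$5,754

Solar Installation Rebate: 8% of the $18,700 excess over $17,400 is $1,496; credit = $2,025 − $1,496 = $529.
Dependent Care Credit: $36,100 is below the $37,300 cutoff, so the full $5,225 applies.
Total: $529 + $5,225 = $5,754.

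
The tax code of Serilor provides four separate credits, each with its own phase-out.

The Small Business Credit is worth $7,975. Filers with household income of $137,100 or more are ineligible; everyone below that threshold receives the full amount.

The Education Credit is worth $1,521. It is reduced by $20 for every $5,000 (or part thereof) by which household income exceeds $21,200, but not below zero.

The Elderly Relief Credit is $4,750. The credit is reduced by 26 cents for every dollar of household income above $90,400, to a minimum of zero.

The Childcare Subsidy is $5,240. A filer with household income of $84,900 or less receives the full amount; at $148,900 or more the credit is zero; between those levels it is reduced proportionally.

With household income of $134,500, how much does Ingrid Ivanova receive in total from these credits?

Small Business Credit: $134,500 is below the $137,100 cutoff, so the full $7,975 applies.
Education Credit: income exceeds $21,200 by $113,300, which is 23 full-or-partial $5,000 increments; reduction = 23 × $20 = $460, leaving $1,061.
Elderly Relief Credit: 26% of the $44,100 excess over $90,400 is $11,466 ≥ base, so the credit is $0.
Childcare Subsidy: $134,500 is $49,600 into a $64,000 phase-out range, leaving 14,400/64,000 of the credit: $5,240 × 14,400/64,000 = $1,179.
Total: $7,975 + $1,061 + $0 + $1,179 = $10,215.

$10,215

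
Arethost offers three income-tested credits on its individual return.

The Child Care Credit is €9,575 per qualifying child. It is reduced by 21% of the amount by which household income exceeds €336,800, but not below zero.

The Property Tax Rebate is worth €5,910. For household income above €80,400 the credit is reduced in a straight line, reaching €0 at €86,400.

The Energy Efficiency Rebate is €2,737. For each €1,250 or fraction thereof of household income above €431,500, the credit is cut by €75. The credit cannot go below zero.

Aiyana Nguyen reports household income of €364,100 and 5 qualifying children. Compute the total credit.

€44,879

Child Care Credit: base = 5 × €9,575 = €47,875. 21% of the €27,300 excess over €336,800 is €5,733; credit = €47,875 − €5,733 = €42,142.
Property Tax Rebate: €364,100 is at or above €86,400, so the credit is €0.
Energy Efficiency Rebate: €364,100 is at or below the €431,500 threshold, so the full €2,737 applies.
Total: €42,142 + €0 + €2,737 = €44,879.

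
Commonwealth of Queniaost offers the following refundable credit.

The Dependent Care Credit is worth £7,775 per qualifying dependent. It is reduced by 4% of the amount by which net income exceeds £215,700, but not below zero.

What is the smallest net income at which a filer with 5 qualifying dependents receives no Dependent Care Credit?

£1,187,575

Full credit = 5 × £7,775 = £38,875.
The credit falls by 4% of each pound above £215,700, so it reaches zero when the excess is £38,875 / 4% = £971,875: income = £215,700 + £971,875 = £1,187,575.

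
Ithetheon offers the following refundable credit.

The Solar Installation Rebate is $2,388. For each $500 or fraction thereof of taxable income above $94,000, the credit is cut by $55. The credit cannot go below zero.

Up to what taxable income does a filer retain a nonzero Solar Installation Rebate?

$115,500

After 43 increments the reduction is 43 × $55 = $2,365, leaving $23; one more increment wipes it out. Increment 43 ends at excess 43 × $500 = $21,500, so the highest qualifying income is $94,000 + $21,500 = $115,500.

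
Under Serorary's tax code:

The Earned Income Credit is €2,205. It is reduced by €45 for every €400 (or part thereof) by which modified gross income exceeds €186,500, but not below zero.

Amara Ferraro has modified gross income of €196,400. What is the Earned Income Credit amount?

€1,080

Earned Income Credit: income exceeds €186,500 by €9,900, which is 25 full-or-partial €400 increments; reduction = 25 × €45 = €1,125, leaving €1,080.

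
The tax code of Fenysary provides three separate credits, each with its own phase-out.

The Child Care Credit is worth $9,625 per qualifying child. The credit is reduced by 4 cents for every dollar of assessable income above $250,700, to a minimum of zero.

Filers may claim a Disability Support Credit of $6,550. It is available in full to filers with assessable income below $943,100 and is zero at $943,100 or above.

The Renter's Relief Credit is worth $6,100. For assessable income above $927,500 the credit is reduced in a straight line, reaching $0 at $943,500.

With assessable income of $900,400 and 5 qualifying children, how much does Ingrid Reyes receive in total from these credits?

$34,787

Child Care Credit: base = 5 × $9,625 = $48,125. 4% of the $649,700 excess over $250,700 is $25,988; credit = $48,125 − $25,988 = $22,137.
Disability Support Credit: $900,400 is below the $943,100 cutoff, so the full $6,550 applies.
Renter's Relief Credit: $900,400 is at or below the $927,500 threshold, so the full $6,100 applies.
Total: $22,137 + $6,550 + $6,100 = $34,787.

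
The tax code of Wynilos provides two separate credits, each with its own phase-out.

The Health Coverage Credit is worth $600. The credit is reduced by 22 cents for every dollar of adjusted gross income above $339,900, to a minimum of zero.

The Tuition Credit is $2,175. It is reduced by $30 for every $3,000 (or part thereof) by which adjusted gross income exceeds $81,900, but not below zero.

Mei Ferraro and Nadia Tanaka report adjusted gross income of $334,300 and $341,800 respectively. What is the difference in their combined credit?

Mei ($334,300): Health Coverage Credit: $334,300 is at or below the $339,900 threshold, so the full $600 applies. Tuition Credit: income exceeds $81,900 by $252,400 → 85 increments × $30 = $2,550 ≥ base, so the credit is $0. total $600 + $0 = $600
Nadia ($341,800): Health Coverage Credit: 22% of the $1,900 excess over $339,900 is $418; credit = $600 − $418 = $182. Tuition Credit: income exceeds $81,900 by $259,900 → 87 increments × $30 = $2,610 ≥ base, so the credit is $0. total $182 + $0 = $182
Difference: |$600 − $182| = $418.

$418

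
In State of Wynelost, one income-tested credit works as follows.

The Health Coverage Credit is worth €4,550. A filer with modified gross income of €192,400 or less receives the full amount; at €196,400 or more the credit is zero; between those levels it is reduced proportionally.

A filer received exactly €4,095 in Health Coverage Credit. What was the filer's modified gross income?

€4,095 is 4,095/4,550 of the full €4,550, so 455/4,550 of the €4,000 range has been used: income = €192,400 + €4,000 × 455/4,550 = €192,800.

€192,800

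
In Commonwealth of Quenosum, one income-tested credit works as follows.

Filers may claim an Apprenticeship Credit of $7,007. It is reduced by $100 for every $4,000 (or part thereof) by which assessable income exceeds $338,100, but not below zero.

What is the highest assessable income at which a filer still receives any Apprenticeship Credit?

After 70 increments the reduction is 70 × $100 = $7,000, leaving $7; one more increment wipes it out. Increment 70 ends at excess 70 × $4,000 = $280,000, so the highest qualifying income is $338,100 + $280,000 = $618,100.

$618,100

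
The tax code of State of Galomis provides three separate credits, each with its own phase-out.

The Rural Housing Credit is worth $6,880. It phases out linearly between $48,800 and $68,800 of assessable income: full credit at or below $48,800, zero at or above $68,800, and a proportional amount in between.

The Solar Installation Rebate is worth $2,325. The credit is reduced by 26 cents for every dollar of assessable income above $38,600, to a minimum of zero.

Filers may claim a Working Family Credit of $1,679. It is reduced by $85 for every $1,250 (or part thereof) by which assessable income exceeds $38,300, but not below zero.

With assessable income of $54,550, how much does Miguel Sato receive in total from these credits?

Rural Housing Credit: $54,550 is $5,750 into a $20,000 phase-out range, leaving 14,250/20,000 of the credit: $6,880 × 14,250/20,000 = $4,902.
Solar Installation Rebate: 26% of the $15,950 excess over $38,600 is $4,147 ≥ base, so the credit is $0.
Working Family Credit: income exceeds $38,300 by $16,250, which is 13 full-or-partial $1,250 increments; reduction = 13 × $85 = $1,105, leaving $574.
Total: $4,902 + $0 + $574 = $5,476.

$5,476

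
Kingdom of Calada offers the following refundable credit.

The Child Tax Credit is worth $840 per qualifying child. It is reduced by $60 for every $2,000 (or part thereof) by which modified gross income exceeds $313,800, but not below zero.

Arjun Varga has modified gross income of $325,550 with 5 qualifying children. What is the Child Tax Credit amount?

$3,840

Child Tax Credit: base = 5 × $840 = $4,200. income exceeds $313,800 by $11,750, which is 6 full-or-partial $2,000 increments; reduction = 6 × $60 = $360, leaving $3,840.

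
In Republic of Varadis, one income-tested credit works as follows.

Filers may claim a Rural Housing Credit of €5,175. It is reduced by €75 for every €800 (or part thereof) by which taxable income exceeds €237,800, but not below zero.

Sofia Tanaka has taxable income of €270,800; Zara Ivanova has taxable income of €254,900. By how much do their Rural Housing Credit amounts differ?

€1,500

Sofia (€270,800): Rural Housing Credit: income exceeds €237,800 by €33,000, which is 42 full-or-partial €800 increments; reduction = 42 × €75 = €3,150, leaving €2,025.
Zara (€254,900): Rural Housing Credit: income exceeds €237,800 by €17,100, which is 22 full-or-partial €800 increments; reduction = 22 × €75 = €1,650, leaving €3,525.
Difference: |€2,025 − €3,525| = €1,500.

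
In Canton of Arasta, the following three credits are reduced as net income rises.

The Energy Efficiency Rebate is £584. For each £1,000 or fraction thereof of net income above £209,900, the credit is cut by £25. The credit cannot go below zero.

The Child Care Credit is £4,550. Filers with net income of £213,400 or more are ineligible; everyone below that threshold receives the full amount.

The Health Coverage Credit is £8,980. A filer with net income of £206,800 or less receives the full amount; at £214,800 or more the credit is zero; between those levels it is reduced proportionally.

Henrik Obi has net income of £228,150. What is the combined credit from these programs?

Energy Efficiency Rebate: income exceeds £209,900 by £18,250, which is 19 full-or-partial £1,000 increments; reduction = 19 × £25 = £475, leaving £109.
Child Care Credit: £228,150 meets or exceeds the £213,400 cutoff, so the credit is £0.
Health Coverage Credit: £228,150 is at or above £214,800, so the credit is £0.
Total: £109 + £0 + £0 = £109.

£109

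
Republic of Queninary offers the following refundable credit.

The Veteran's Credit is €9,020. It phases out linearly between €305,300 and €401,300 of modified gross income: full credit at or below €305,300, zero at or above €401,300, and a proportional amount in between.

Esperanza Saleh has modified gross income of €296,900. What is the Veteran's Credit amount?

Veteran's Credit: €296,900 is at or below the €305,300 threshold, so the full €9,020 applies.

€9,020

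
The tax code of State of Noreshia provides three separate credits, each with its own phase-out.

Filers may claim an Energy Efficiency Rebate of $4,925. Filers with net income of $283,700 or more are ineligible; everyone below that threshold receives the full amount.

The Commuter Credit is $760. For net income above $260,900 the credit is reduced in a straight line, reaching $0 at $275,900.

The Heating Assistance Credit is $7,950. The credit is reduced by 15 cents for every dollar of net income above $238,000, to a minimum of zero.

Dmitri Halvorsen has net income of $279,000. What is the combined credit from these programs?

$6,725

Energy Efficiency Rebate: $279,000 is below the $283,700 cutoff, so the full $4,925 applies.
Commuter Credit: $279,000 is at or above $275,900, so the credit is $0.
Heating Assistance Credit: 15% of the $41,000 excess over $238,000 is $6,150; credit = $7,950 − $6,150 = $1,800.
Total: $4,925 + $0 + $1,800 = $6,725.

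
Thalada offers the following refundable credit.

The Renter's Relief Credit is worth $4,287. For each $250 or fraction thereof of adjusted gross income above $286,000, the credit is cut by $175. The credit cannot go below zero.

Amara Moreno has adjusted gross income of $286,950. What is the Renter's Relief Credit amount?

$3,587

Renter's Relief Credit: income exceeds $286,000 by $950, which is 4 full-or-partial $250 increments; reduction = 4 × $175 = $700, leaving $3,587.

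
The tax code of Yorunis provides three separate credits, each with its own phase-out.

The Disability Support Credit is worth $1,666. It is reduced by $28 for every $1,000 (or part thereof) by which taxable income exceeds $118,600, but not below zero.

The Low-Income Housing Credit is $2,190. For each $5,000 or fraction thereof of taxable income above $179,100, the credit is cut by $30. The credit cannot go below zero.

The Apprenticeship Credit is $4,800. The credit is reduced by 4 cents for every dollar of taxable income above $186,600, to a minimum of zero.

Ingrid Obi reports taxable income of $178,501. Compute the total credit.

Disability Support Credit: income exceeds $118,600 by $59,901 → 60 increments × $28 = $1,680 ≥ base, so the credit is $0.
Low-Income Housing Credit: $178,501 is at or below the $179,100 threshold, so the full $2,190 applies.
Apprenticeship Credit: $178,501 is at or below the $186,600 threshold, so the full $4,800 applies.
Total: $0 + $2,190 + $4,800 = $6,990.

$6,990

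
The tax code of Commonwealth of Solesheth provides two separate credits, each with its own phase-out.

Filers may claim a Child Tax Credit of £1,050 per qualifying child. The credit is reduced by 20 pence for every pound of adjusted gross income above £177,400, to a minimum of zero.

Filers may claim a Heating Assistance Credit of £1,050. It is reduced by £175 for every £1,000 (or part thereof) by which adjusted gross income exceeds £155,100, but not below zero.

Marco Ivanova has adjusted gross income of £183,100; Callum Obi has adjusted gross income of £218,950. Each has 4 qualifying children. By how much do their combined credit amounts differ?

Marco (£183,100): Child Tax Credit: base = 4 × £1,050 = £4,200. 20% of the £5,700 excess over £177,400 is £1,140; credit = £4,200 − £1,140 = £3,060. Heating Assistance Credit: income exceeds £155,100 by £28,000 → 28 increments × £175 = £4,900 ≥ base, so the credit is £0. total £3,060 + £0 = £3,060
Callum (£218,950): Child Tax Credit: base = 4 × £1,050 = £4,200. 20% of the £41,550 excess over £177,400 is £8,310 ≥ base, so the credit is £0. Heating Assistance Credit: income exceeds £155,100 by £63,850 → 64 increments × £175 = £11,200 ≥ base, so the credit is £0. total £0 + £0 = £0
Difference: |£3,060 − £0| = £3,060.

£3,060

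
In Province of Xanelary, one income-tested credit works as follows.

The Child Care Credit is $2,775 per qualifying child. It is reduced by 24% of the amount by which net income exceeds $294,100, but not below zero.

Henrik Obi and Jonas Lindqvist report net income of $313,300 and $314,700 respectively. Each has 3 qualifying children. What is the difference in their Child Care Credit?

Henrik ($313,300): Child Care Credit: base = 3 × $2,775 = $8,325. 24% of the $19,200 excess over $294,100 is $4,608; credit = $8,325 − $4,608 = $3,717.
Jonas ($314,700): Child Care Credit: base = 3 × $2,775 = $8,325. 24% of the $20,600 excess over $294,100 is $4,944; credit = $8,325 − $4,944 = $3,381.
Difference: |$3,717 − $3,381| = $336.

$336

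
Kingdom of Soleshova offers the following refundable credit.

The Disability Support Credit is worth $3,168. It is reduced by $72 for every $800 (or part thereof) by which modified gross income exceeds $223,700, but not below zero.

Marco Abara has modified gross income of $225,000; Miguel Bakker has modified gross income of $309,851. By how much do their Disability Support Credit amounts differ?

$3,024

Marco ($225,000): Disability Support Credit: income exceeds $223,700 by $1,300, which is 2 full-or-partial $800 increments; reduction = 2 × $72 = $144, leaving $3,024.
Miguel ($309,851): Disability Support Credit: income exceeds $223,700 by $86,151 → 108 increments × $72 = $7,776 ≥ base, so the credit is $0.
Difference: |$3,024 − $0| = $3,024.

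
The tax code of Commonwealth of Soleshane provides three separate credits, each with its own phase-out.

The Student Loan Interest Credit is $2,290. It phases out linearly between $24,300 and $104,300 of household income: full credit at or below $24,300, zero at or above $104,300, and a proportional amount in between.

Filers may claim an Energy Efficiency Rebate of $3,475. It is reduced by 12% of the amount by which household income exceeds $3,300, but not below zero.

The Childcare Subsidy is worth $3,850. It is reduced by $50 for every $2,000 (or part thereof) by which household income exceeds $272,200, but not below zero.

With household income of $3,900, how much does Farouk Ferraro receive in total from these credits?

$9,543

Student Loan Interest Credit: $3,900 is at or below the $24,300 threshold, so the full $2,290 applies.
Energy Efficiency Rebate: 12% of the $600 excess over $3,300 is $72; credit = $3,475 − $72 = $3,403.
Childcare Subsidy: $3,900 is at or below the $272,200 threshold, so the full $3,850 applies.
Total: $2,290 + $3,403 + $3,850 = $9,543.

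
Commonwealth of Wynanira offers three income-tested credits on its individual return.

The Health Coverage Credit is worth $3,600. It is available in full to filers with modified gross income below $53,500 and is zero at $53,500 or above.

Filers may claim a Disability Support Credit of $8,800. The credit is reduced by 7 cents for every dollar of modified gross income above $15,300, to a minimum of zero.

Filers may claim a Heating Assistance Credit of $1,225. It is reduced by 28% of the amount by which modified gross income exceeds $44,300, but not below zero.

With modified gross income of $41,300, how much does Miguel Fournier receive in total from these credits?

Health Coverage Credit: $41,300 is below the $53,500 cutoff, so the full $3,600 applies.
Disability Support Credit: 7% of the $26,000 excess over $15,300 is $1,820; credit = $8,800 − $1,820 = $6,980.
Heating Assistance Credit: $41,300 is at or below the $44,300 threshold, so the full $1,225 applies.
Total: $3,600 + $6,980 + $1,225 = $11,805.

$11,805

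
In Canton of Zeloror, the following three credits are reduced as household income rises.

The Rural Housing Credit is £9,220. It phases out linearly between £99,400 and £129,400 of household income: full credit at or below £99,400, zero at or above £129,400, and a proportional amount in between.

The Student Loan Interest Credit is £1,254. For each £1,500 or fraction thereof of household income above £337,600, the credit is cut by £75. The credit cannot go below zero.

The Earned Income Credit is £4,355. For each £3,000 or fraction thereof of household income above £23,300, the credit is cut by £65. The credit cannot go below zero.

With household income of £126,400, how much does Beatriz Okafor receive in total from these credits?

Rural Housing Credit: £126,400 is £27,000 into a £30,000 phase-out range, leaving 3,000/30,000 of the credit: £9,220 × 3,000/30,000 = £922.
Student Loan Interest Credit: £126,400 is at or below the £337,600 threshold, so the full £1,254 applies.
Earned Income Credit: income exceeds £23,300 by £103,100, which is 35 full-or-partial £3,000 increments; reduction = 35 × £65 = £2,275, leaving £2,080.
Total: £922 + £1,254 + £2,080 = £4,256.

£4,256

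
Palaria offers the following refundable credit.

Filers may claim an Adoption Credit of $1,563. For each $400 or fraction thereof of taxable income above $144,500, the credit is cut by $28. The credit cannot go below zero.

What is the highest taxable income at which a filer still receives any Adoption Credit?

After 55 increments the reduction is 55 × $28 = $1,540, leaving $23; one more increment wipes it out. Increment 55 ends at excess 55 × $400 = $22,000, so the highest qualifying income is $144,500 + $22,000 = $166,500.

$166,500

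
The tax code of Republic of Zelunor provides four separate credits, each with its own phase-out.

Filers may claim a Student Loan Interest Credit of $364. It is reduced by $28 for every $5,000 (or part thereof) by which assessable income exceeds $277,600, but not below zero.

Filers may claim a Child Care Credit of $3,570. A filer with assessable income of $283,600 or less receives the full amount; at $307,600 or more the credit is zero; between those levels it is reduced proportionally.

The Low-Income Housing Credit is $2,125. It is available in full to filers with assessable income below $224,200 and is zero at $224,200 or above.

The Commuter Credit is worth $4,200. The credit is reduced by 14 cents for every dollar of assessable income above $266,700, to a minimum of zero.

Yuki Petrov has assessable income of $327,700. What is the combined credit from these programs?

Student Loan Interest Credit: income exceeds $277,600 by $50,100, which is 11 full-or-partial $5,000 increments; reduction = 11 × $28 = $308, leaving $56.
Child Care Credit: $327,700 is at or above $307,600, so the credit is $0.
Low-Income Housing Credit: $327,700 meets or exceeds the $224,200 cutoff, so the credit is $0.
Commuter Credit: 14% of the $61,000 excess over $266,700 is $8,540 ≥ base, so the credit is $0.
Total: $56 + $0 + $0 + $0 = $56.

$56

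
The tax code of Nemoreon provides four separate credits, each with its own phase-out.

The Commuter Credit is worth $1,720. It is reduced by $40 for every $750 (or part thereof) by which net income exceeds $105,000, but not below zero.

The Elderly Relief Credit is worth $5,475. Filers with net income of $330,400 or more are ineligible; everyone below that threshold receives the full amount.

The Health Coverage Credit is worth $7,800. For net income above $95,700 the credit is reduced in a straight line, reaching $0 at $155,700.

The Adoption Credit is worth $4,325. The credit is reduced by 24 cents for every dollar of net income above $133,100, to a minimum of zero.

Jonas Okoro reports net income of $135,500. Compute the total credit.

Commuter Credit: income exceeds $105,000 by $30,500, which is 41 full-or-partial $750 increments; reduction = 41 × $40 = $1,640, leaving $80.
Elderly Relief Credit: $135,500 is below the $330,400 cutoff, so the full $5,475 applies.
Health Coverage Credit: $135,500 is $39,800 into a $60,000 phase-out range, leaving 20,200/60,000 of the credit: $7,800 × 20,200/60,000 = $2,626.
Adoption Credit: 24% of the $2,400 excess over $133,100 is $576; credit = $4,325 − $576 = $3,749.
Total: $80 + $5,475 + $2,626 + $3,749 = $11,930.

$11,930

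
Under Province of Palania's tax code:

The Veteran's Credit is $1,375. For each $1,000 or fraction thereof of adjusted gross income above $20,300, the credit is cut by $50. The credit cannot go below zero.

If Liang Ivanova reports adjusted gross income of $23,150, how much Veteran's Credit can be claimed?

Veteran's Credit: income exceeds $20,300 by $2,850, which is 3 full-or-partial $1,000 increments; reduction = 3 × $50 = $150, leaving $1,225.

$1,225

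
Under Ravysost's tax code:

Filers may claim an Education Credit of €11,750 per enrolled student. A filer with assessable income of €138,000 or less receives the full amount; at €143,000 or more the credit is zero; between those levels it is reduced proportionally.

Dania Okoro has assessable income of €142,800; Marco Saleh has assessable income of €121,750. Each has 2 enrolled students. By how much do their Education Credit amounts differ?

Dania (€142,800): Education Credit: base = 2 × €11,750 = €23,500. €142,800 is €4,800 into a €5,000 phase-out range, leaving 200/5,000 of the credit: €23,500 × 200/5,000 = €940.
Marco (€121,750): Education Credit: base = 2 × €11,750 = €23,500. €121,750 is at or below the €138,000 threshold, so the full €23,500 applies.
Difference: |€940 − €23,500| = €22,560.

€22,560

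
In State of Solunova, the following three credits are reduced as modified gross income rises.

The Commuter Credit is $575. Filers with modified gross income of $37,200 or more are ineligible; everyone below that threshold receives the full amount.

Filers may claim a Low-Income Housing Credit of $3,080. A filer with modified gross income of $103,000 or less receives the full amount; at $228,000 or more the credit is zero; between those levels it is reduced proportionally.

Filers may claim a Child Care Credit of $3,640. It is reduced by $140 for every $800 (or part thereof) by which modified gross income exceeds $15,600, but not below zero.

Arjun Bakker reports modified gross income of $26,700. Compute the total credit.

Commuter Credit: $26,700 is below the $37,200 cutoff, so the full $575 applies.
Low-Income Housing Credit: $26,700 is at or below the $103,000 threshold, so the full $3,080 applies.
Child Care Credit: income exceeds $15,600 by $11,100, which is 14 full-or-partial $800 increments; reduction = 14 × $140 = $1,960, leaving $1,680.
Total: $575 + $3,080 + $1,680 = $5,335.

$5,335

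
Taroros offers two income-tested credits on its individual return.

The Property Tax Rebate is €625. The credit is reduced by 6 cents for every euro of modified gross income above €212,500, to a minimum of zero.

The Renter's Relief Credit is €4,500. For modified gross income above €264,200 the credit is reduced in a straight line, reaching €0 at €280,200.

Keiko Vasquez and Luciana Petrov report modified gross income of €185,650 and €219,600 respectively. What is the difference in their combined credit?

Keiko (€185,650): Property Tax Rebate: €185,650 is at or below the €212,500 threshold, so the full €625 applies. Renter's Relief Credit: €185,650 is at or below the €264,200 threshold, so the full €4,500 applies. total €625 + €4,500 = €5,125
Luciana (€219,600): Property Tax Rebate: 6% of the €7,100 excess over €212,500 is €426; credit = €625 − €426 = €199. Renter's Relief Credit: €219,600 is at or below the €264,200 threshold, so the full €4,500 applies. total €199 + €4,500 = €4,699
Difference: |€5,125 − €4,699| = €426.

€426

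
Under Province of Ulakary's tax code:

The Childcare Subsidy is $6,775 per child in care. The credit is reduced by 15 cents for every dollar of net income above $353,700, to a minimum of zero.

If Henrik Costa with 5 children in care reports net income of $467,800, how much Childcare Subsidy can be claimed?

$16,760

Childcare Subsidy: base = 5 × $6,775 = $33,875. 15% of the $114,100 excess over $353,700 is $17,115; credit = $33,875 − $17,115 = $16,760.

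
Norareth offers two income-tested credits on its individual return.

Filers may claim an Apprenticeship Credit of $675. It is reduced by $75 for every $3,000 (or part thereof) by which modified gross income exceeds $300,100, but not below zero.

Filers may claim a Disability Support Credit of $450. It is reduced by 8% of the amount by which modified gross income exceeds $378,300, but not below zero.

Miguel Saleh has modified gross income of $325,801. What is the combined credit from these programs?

Apprenticeship Credit: income exceeds $300,100 by $25,701 → 9 increments × $75 = $675 ≥ base, so the credit is $0.
Disability Support Credit: $325,801 is at or below the $378,300 threshold, so the full $450 applies.
Total: $0 + $450 = $450.

$450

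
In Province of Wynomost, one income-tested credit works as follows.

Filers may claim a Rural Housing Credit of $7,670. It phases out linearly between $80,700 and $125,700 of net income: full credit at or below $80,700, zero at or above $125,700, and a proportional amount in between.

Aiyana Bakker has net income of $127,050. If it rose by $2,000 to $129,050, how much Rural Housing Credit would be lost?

$0

At $127,050 — $127,050 is at or above $125,700, so the credit is $0.
At $129,050 — $129,050 is at or above $125,700, so the credit is $0.
Lost: $0 − $0 = $0.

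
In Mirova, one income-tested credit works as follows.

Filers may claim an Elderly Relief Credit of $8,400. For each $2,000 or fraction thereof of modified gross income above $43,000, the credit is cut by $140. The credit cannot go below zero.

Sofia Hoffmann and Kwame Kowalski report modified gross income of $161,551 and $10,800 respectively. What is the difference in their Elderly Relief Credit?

Sofia ($161,551): Elderly Relief Credit: income exceeds $43,000 by $118,551 → 60 increments × $140 = $8,400 ≥ base, so the credit is $0.
Kwame ($10,800): Elderly Relief Credit: $10,800 is at or below the $43,000 threshold, so the full $8,400 applies.
Difference: |$0 − $8,400| = $8,400.

$8,400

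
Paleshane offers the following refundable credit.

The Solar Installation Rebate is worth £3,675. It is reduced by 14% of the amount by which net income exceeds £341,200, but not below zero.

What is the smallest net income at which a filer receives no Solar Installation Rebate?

£367,450

The credit falls by 14% of each pound above £341,200, so it reaches zero when the excess is £3,675 / 14% = £26,250: income = £341,200 + £26,250 = £367,450.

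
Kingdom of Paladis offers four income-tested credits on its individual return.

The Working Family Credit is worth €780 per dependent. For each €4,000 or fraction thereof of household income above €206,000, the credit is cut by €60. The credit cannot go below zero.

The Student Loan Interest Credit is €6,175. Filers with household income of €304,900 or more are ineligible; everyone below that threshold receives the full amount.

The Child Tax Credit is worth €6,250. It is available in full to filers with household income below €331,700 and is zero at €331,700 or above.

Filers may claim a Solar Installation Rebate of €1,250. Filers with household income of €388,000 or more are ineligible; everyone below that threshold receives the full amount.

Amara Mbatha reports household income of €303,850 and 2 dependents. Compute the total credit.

€13,735

Working Family Credit: base = 2 × €780 = €1,560. income exceeds €206,000 by €97,850, which is 25 full-or-partial €4,000 increments; reduction = 25 × €60 = €1,500, leaving €60.
Student Loan Interest Credit: €303,850 is below the €304,900 cutoff, so the full €6,175 applies.
Child Tax Credit: €303,850 is below the €331,700 cutoff, so the full €6,250 applies.
Solar Installation Rebate: €303,850 is below the €388,000 cutoff, so the full €1,250 applies.
Total: €60 + €6,175 + €6,250 + €1,250 = €13,735.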